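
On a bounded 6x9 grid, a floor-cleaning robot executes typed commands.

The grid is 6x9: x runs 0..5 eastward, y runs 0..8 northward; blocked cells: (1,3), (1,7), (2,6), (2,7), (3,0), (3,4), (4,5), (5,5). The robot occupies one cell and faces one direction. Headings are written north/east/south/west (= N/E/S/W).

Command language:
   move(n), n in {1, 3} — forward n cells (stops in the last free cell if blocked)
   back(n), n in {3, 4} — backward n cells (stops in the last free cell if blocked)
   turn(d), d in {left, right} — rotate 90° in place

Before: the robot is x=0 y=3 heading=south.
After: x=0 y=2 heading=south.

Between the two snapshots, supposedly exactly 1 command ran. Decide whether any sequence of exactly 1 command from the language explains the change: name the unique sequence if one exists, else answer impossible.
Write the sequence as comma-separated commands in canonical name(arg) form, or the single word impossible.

key: still facing S — the one step turns nothing
begin: x=0 y=3 heading=south
1. move(1) → x=0 y=2 heading=south
uniquely the one of 6 1-step routes that fits.

move(1)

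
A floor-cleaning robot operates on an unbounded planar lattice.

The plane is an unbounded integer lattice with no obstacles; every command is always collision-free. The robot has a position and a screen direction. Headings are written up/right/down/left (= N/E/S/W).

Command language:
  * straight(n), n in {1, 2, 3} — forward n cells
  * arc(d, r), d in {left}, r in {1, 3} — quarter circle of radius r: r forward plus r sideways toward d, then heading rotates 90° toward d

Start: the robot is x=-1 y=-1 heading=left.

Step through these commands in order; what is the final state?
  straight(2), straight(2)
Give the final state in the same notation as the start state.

start: x=-1 y=-1 heading=left
1. straight(2) → x=-3 y=-1 heading=left
2. straight(2) → x=-5 y=-1 heading=left

x=-5 y=-1 heading=left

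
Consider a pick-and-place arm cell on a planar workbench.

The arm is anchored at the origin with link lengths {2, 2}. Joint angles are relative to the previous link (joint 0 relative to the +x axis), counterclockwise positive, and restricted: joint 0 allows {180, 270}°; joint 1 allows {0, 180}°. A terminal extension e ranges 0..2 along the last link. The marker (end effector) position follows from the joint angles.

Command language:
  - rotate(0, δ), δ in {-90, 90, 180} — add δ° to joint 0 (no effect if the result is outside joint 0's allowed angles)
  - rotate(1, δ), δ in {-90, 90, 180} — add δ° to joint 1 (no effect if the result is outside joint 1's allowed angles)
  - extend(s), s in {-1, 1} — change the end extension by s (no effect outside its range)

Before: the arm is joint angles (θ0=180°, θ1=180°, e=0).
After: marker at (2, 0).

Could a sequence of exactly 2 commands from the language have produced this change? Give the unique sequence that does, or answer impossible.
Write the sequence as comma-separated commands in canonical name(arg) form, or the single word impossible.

initial: joint angles (θ0=180°, θ1=180°, e=0)
[1] after extend(1): joint angles (θ0=180°, θ1=180°, e=1)
[2] after extend(1): joint angles (θ0=180°, θ1=180°, e=2)
all 64 alternatives checked — unique.

extend(1), extend(1)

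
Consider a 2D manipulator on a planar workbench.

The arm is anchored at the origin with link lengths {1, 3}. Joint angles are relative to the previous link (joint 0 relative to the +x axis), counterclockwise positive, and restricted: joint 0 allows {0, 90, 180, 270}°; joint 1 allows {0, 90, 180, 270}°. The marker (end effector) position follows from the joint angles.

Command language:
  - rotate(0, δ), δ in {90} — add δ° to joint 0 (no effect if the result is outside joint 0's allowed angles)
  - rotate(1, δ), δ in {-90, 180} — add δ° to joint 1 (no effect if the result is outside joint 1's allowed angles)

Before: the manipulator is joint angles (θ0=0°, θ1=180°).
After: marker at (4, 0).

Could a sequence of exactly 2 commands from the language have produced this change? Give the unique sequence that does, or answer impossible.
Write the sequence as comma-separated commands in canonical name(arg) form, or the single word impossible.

begin: joint angles (θ0=0°, θ1=180°)
1. rotate(1, -90) → joint angles (θ0=0°, θ1=90°)
2. rotate(1, -90) → joint angles (θ0=0°, θ1=0°)
no rival 2-sequence matches.

rotate(1, -90), rotate(1, -90)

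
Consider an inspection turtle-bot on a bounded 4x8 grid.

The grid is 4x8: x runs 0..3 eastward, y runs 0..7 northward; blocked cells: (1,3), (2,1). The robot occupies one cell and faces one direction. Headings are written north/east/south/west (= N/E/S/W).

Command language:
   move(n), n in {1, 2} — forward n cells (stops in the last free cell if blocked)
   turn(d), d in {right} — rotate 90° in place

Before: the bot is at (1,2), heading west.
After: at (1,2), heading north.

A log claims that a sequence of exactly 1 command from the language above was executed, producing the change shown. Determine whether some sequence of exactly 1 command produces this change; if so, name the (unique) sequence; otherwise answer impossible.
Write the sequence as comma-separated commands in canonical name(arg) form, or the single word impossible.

turn(right)

key: parked at (1,2) the whole time — nothing moves the robot
t0: at (1,2), heading west
t=1 turn(right) ⇒ at (1,2), heading north
all 3 alternatives checked — unique.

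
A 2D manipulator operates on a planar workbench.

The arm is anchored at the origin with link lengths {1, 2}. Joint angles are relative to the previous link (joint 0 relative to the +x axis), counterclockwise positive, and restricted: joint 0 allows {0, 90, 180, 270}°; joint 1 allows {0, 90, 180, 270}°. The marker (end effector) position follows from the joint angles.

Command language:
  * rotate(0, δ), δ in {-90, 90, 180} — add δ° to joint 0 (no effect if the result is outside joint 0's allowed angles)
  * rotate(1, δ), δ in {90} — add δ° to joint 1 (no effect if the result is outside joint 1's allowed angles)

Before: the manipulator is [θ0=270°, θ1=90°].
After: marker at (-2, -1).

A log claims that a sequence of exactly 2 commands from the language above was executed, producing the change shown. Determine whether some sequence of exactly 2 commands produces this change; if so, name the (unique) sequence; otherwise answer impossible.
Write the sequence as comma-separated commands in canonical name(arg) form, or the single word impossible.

rotate(1, 90), rotate(1, 90)

initial: [θ0=270°, θ1=90°]
t=1 rotate(1, 90) ⇒ [θ0=270°, θ1=180°]
t=2 rotate(1, 90) ⇒ [θ0=270°, θ1=270°]
uniquely the one of 16 2-step routes that fits.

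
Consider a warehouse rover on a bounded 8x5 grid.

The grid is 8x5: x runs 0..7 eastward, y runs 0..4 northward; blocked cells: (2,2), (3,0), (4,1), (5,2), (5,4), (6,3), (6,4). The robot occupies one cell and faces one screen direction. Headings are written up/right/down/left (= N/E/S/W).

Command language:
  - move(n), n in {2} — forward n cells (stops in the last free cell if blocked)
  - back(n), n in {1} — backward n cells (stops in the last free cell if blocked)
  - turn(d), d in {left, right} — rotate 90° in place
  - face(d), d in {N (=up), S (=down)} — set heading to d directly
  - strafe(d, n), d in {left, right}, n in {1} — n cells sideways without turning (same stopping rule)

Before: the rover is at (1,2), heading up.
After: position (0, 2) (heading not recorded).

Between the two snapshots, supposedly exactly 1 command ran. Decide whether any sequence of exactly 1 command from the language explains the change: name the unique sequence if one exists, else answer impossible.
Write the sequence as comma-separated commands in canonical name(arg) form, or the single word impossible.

strafe(left, 1)

begin: at (1,2), heading up
t=1 strafe(left, 1) ⇒ at (0,2), heading up
uniquely the one of 8 1-step routes that fits.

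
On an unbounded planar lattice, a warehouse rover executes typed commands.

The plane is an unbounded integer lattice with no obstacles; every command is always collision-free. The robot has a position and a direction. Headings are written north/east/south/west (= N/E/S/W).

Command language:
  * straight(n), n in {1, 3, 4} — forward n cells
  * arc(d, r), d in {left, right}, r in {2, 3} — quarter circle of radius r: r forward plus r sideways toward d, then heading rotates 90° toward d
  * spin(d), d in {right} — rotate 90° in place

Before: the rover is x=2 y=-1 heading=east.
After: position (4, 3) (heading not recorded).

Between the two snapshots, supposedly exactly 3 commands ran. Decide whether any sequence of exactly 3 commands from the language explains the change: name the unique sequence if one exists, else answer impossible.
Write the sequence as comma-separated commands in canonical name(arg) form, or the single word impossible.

key: running straight(1) before arc(left, 2) would end elsewhere — order is forced
t0: x=2 y=-1 heading=east
[1] after arc(left, 2): x=4 y=1 heading=north
[2] after straight(1): x=4 y=2 heading=north
[3] after straight(1): x=4 y=3 heading=north
no rival 3-sequence matches.

arc(left, 2), straight(1), straight(1)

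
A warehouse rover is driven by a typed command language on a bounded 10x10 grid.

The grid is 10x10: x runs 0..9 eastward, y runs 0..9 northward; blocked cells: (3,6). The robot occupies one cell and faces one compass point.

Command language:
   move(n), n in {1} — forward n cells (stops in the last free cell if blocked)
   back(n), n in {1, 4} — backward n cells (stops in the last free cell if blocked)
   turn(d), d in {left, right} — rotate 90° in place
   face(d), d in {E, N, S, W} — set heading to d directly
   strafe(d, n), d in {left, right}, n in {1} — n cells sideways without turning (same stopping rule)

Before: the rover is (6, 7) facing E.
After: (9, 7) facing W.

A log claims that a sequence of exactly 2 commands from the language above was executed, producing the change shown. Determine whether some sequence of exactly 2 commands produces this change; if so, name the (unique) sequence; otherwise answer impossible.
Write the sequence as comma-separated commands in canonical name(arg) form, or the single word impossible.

face(W), back(4)

key: back(4) runs into the grid edge before its full distance
initial: (6, 7) facing E
1. face(W) → (6, 7) facing W
2. back(4) → (9, 7) facing W
no other 2-command option fits: unique.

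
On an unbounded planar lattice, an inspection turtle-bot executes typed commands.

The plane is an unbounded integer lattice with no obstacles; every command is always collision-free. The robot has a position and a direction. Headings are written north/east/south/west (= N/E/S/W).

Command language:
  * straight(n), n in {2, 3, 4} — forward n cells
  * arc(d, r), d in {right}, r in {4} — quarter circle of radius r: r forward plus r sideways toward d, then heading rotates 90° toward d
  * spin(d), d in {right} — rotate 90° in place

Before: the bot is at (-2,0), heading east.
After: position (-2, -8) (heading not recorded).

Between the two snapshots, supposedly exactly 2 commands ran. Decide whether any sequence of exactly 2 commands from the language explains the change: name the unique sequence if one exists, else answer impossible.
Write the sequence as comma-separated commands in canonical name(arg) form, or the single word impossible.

arc(right, 4), arc(right, 4)

begin: at (-2,0), heading east
t=1 arc(right, 4) ⇒ at (2,-4), heading south
t=2 arc(right, 4) ⇒ at (-2,-8), heading west
no other 2-command option fits: unique.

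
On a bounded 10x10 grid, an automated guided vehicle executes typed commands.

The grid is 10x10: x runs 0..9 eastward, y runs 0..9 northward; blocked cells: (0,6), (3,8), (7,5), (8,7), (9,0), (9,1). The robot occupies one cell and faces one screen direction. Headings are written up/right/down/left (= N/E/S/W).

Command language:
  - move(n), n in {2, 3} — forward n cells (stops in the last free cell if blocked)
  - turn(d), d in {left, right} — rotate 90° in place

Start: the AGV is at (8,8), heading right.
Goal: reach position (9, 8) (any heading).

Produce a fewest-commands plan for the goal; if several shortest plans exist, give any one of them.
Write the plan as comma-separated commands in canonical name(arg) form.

move(2)

start: at (8,8), heading right
1. move(2) → at (9,8), heading right
nothing shorter than 1 reaches the goal.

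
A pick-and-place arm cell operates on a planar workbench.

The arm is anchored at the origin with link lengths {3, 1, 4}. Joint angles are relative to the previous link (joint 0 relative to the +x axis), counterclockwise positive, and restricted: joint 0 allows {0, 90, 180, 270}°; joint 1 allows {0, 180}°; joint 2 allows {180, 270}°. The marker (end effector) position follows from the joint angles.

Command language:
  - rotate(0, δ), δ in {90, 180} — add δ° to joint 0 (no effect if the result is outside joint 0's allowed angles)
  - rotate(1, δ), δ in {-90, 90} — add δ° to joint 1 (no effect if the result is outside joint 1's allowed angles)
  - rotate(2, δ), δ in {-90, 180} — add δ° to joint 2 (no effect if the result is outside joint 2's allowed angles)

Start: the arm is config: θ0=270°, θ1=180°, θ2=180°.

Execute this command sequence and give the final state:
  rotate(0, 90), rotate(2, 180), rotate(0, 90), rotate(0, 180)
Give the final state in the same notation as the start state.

config: θ0=270°, θ1=180°, θ2=180°

start: config: θ0=270°, θ1=180°, θ2=180°
step 1 (rotate(0, 90)): config: θ0=0°, θ1=180°, θ2=180°
step 2 (rotate(2, 180)): config: θ0=0°, θ1=180°, θ2=180°
step 3 (rotate(0, 90)): config: θ0=90°, θ1=180°, θ2=180°
step 4 (rotate(0, 180)): config: θ0=270°, θ1=180°, θ2=180°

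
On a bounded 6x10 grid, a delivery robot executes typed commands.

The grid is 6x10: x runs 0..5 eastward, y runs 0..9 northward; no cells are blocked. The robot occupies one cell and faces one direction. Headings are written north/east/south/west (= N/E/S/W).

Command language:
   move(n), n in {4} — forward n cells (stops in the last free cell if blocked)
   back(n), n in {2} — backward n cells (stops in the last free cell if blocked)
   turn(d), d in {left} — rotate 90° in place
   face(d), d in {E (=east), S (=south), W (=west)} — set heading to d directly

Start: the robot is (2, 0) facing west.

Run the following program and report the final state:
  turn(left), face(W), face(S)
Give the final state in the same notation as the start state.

(2, 0) facing south

from: (2, 0) facing west
t=1 turn(left) ⇒ (2, 0) facing south
t=2 face(W) ⇒ (2, 0) facing west
t=3 face(S) ⇒ (2, 0) facing south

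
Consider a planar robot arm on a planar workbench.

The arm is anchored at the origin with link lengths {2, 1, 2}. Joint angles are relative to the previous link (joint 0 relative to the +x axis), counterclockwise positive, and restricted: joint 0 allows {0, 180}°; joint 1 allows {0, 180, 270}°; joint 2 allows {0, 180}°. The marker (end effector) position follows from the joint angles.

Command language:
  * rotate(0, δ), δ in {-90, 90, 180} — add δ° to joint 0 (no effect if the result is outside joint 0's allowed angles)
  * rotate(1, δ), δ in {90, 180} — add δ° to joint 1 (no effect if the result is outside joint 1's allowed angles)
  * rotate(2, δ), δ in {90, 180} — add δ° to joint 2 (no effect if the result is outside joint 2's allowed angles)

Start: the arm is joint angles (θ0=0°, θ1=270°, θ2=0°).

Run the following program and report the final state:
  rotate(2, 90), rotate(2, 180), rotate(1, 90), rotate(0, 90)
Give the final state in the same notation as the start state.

begin: joint angles (θ0=0°, θ1=270°, θ2=0°)
1. rotate(2, 90) → joint angles (θ0=0°, θ1=270°, θ2=0°)
2. rotate(2, 180) → joint angles (θ0=0°, θ1=270°, θ2=180°)
3. rotate(1, 90) → joint angles (θ0=0°, θ1=0°, θ2=180°)
4. rotate(0, 90) → joint angles (θ0=0°, θ1=0°, θ2=180°)

joint angles (θ0=0°, θ1=0°, θ2=180°)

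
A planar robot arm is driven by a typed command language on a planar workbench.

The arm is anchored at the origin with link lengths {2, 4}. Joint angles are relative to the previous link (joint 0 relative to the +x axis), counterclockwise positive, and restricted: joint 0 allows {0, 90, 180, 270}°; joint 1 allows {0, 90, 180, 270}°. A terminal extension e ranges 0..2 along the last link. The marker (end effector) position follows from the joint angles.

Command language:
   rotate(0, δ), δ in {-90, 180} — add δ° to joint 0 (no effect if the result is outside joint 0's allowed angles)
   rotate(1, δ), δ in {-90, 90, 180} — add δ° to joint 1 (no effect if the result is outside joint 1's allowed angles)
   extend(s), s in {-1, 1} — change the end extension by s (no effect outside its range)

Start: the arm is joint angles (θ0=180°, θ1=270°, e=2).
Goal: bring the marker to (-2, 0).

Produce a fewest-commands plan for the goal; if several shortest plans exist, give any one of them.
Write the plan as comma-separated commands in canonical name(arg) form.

extend(-1), extend(-1), rotate(0, 180), rotate(1, -90)

initial: joint angles (θ0=180°, θ1=270°, e=2)
t=1 extend(-1) ⇒ joint angles (θ0=180°, θ1=270°, e=1)
t=2 extend(-1) ⇒ joint angles (θ0=180°, θ1=270°, e=0)
t=3 rotate(0, 180) ⇒ joint angles (θ0=0°, θ1=270°, e=0)
t=4 rotate(1, -90) ⇒ joint angles (θ0=0°, θ1=180°, e=0)
minimal: 4 command(s), checked below 4.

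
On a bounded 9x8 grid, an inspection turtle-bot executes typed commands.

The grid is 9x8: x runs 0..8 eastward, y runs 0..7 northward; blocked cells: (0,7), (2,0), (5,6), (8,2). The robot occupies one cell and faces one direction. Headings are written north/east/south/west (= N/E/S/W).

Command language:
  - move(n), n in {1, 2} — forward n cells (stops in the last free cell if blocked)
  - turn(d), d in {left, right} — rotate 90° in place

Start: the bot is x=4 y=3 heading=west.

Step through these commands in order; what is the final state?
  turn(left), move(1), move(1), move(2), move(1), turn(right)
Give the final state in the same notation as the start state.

begin: x=4 y=3 heading=west
1. turn(left) → x=4 y=3 heading=south
2. move(1) → x=4 y=2 heading=south
3. move(1) → x=4 y=1 heading=south
4. move(2) → x=4 y=0 heading=south
5. move(1) → x=4 y=0 heading=south
6. turn(right) → x=4 y=0 heading=west

x=4 y=0 heading=west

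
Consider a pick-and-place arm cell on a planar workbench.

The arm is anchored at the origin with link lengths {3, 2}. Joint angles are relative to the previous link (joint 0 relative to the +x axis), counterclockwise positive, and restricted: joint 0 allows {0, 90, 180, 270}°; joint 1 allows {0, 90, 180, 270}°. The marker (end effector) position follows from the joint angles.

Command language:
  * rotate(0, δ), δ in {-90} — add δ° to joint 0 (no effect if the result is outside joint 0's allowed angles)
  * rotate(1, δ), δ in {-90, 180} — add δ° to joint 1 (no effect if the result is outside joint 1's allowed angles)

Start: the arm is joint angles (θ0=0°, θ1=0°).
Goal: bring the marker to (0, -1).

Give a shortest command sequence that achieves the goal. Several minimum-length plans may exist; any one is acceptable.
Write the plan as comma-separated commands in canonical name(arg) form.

start: joint angles (θ0=0°, θ1=0°)
[1] after rotate(0, -90): joint angles (θ0=270°, θ1=0°)
[2] after rotate(1, 180): joint angles (θ0=270°, θ1=180°)
shorter routes all fall short; 2 is best.

rotate(0, -90), rotate(1, 180)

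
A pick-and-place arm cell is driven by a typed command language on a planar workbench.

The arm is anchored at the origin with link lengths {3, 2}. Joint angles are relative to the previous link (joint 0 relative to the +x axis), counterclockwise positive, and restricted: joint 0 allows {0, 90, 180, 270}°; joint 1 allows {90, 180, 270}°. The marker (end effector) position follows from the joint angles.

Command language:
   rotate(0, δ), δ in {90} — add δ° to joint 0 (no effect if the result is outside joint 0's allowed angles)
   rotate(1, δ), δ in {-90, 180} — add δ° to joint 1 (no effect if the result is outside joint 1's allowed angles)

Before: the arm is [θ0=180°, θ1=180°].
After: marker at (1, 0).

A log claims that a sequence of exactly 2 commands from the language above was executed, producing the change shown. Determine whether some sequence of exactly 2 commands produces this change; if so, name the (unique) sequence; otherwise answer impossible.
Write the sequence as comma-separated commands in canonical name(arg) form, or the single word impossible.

start: [θ0=180°, θ1=180°]
[1] after rotate(0, 90): [θ0=270°, θ1=180°]
[2] after rotate(0, 90): [θ0=0°, θ1=180°]
uniquely the one of 9 2-step routes that fits.

rotate(0, 90), rotate(0, 90)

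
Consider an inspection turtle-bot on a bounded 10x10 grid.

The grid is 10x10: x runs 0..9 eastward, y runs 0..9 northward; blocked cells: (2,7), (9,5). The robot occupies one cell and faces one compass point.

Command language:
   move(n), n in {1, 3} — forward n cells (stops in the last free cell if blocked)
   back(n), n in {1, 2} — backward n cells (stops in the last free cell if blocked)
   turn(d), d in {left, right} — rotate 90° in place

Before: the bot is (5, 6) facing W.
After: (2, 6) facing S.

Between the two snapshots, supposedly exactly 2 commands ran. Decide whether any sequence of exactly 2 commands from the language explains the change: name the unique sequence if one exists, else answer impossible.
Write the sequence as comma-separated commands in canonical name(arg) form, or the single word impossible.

move(3), turn(left)

key: running turn(left) before move(3) would end elsewhere — order is forced
from: (5, 6) facing W
1. move(3) → (2, 6) facing W
2. turn(left) → (2, 6) facing S
uniquely the one of 36 2-step routes that fits.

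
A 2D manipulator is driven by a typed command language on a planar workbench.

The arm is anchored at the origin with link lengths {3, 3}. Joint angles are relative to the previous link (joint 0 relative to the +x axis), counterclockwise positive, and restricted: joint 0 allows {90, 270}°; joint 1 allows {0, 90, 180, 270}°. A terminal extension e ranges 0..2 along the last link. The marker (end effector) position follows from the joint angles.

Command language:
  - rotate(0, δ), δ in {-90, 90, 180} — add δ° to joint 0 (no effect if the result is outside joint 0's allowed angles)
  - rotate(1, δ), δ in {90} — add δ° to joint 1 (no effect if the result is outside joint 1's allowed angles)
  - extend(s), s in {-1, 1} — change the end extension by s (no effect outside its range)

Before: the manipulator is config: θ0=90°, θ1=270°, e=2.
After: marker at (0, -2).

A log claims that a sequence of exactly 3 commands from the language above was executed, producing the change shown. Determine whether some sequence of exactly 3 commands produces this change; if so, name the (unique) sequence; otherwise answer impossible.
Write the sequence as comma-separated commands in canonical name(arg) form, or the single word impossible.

rotate(1, 90), rotate(1, 90), rotate(1, 90)

t0: config: θ0=90°, θ1=270°, e=2
t=1 rotate(1, 90) ⇒ config: θ0=90°, θ1=0°, e=2
t=2 rotate(1, 90) ⇒ config: θ0=90°, θ1=90°, e=2
t=3 rotate(1, 90) ⇒ config: θ0=90°, θ1=180°, e=2
no rival 3-sequence matches.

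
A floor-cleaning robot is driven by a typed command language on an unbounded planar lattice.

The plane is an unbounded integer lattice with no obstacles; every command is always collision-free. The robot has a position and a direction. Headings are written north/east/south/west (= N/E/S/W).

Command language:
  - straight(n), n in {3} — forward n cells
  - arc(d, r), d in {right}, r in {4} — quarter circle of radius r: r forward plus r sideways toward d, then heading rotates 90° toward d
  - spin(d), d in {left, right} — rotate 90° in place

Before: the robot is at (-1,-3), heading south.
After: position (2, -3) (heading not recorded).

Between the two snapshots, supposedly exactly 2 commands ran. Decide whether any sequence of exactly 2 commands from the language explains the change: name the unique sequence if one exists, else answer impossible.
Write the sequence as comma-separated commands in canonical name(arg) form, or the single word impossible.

spin(left), straight(3)

key: order matters: swapping spin(left) and straight(3) lands elsewhere
t0: at (-1,-3), heading south
[1] after spin(left): at (-1,-3), heading east
[2] after straight(3): at (2,-3), heading east
uniquely the one of 16 2-step routes that fits.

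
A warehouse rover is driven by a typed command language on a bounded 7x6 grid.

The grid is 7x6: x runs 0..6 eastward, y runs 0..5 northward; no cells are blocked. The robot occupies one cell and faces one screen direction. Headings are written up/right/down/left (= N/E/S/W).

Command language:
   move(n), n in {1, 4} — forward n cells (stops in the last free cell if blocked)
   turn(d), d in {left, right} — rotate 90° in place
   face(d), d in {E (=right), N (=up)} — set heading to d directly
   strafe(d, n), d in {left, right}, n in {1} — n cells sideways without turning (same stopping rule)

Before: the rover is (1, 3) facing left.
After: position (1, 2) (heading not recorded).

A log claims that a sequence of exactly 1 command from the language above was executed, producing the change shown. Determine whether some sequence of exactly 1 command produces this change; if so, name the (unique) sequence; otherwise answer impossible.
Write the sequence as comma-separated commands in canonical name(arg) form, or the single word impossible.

strafe(left, 1)

start: (1, 3) facing left
t=1 strafe(left, 1) ⇒ (1, 2) facing left
no rival 1-sequence matches.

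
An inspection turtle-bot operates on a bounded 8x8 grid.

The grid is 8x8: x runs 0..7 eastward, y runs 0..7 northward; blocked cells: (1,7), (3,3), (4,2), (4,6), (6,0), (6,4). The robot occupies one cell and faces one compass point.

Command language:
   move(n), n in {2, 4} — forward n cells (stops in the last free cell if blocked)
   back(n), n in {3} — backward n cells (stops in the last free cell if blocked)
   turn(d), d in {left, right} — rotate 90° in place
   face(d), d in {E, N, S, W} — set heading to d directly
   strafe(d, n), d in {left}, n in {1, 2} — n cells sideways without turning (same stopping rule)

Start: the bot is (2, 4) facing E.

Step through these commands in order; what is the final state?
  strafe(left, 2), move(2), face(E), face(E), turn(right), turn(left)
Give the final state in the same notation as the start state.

begin: (2, 4) facing E
t=1 strafe(left, 2) ⇒ (2, 6) facing E
t=2 move(2) ⇒ (3, 6) facing E
t=3 face(E) ⇒ (3, 6) facing E
t=4 face(E) ⇒ (3, 6) facing E
t=5 turn(right) ⇒ (3, 6) facing S
t=6 turn(left) ⇒ (3, 6) facing E

(3, 6) facing E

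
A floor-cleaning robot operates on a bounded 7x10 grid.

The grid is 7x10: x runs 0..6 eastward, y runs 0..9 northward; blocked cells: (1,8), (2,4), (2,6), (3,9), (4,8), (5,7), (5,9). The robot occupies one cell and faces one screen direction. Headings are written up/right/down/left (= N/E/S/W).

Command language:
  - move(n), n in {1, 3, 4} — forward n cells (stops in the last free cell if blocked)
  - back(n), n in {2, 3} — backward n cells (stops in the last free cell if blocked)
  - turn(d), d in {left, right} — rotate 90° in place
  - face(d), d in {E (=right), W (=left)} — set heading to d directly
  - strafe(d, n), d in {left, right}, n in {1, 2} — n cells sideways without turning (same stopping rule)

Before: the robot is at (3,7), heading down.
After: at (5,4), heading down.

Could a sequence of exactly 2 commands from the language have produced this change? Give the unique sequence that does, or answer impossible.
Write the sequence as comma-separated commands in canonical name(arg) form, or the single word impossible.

key: heading stays S — no command in the sequence turns
initial: at (3,7), heading down
1. move(3) → at (3,4), heading down
2. strafe(left, 2) → at (5,4), heading down
all 169 alternatives checked — unique.

move(3), strafe(left, 2)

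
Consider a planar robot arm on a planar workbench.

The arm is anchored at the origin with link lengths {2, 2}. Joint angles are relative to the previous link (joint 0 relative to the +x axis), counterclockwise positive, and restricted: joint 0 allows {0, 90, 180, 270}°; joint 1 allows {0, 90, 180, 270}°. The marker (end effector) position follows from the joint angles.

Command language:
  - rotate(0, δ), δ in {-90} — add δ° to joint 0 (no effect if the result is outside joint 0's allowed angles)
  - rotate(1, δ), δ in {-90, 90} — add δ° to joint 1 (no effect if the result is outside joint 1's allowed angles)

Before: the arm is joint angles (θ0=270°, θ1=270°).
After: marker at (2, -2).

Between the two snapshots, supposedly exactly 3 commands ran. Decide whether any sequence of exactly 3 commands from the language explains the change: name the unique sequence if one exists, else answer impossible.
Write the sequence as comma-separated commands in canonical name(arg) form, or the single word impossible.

t0: joint angles (θ0=270°, θ1=270°)
1. rotate(0, -90) → joint angles (θ0=180°, θ1=270°)
2. rotate(0, -90) → joint angles (θ0=90°, θ1=270°)
3. rotate(0, -90) → joint angles (θ0=0°, θ1=270°)
no rival 3-sequence matches.

rotate(0, -90), rotate(0, -90), rotate(0, -90)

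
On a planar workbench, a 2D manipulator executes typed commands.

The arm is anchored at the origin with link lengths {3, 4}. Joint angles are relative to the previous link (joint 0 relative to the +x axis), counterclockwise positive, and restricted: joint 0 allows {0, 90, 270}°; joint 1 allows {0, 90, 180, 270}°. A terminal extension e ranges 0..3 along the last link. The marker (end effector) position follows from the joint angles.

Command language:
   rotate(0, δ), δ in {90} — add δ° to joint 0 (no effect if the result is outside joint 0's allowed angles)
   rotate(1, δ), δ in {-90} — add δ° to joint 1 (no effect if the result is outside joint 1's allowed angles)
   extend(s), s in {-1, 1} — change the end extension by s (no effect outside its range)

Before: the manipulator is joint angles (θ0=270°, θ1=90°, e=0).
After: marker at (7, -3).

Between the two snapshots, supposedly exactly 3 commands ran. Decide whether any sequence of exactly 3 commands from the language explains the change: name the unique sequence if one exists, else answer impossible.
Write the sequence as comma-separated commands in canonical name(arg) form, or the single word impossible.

extend(1), extend(1), extend(1)

from: joint angles (θ0=270°, θ1=90°, e=0)
t=1 extend(1) ⇒ joint angles (θ0=270°, θ1=90°, e=1)
t=2 extend(1) ⇒ joint angles (θ0=270°, θ1=90°, e=2)
t=3 extend(1) ⇒ joint angles (θ0=270°, θ1=90°, e=3)
no other 3-command option fits: unique.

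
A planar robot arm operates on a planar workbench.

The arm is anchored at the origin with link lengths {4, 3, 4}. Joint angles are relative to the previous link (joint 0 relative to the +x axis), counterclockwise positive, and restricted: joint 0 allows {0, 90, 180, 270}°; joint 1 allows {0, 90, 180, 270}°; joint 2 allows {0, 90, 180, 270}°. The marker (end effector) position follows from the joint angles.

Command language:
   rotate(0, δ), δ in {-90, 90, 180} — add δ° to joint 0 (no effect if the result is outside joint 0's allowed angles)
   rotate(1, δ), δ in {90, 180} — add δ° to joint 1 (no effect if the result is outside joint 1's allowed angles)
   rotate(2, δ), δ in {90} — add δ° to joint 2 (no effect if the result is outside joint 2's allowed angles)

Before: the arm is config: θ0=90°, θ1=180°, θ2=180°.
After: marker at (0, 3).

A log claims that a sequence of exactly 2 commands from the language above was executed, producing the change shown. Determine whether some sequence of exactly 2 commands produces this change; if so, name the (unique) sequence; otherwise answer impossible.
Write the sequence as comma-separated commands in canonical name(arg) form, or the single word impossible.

rotate(1, 90), rotate(1, 90)

from: config: θ0=90°, θ1=180°, θ2=180°
1. rotate(1, 90) → config: θ0=90°, θ1=270°, θ2=180°
2. rotate(1, 90) → config: θ0=90°, θ1=0°, θ2=180°
uniquely the one of 36 2-step routes that fits.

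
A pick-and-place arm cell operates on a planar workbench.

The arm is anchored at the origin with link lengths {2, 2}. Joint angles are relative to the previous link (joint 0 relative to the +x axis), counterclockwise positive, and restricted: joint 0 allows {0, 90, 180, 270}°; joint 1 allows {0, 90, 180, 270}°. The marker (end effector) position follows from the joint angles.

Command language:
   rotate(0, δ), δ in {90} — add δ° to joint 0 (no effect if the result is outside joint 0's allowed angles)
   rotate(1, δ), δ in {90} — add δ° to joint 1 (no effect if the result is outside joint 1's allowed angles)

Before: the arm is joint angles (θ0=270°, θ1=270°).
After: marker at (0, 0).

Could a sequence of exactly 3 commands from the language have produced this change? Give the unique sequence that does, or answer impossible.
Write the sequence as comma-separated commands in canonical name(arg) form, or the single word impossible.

t0: joint angles (θ0=270°, θ1=270°)
1. rotate(1, 90) → joint angles (θ0=270°, θ1=0°)
2. rotate(1, 90) → joint angles (θ0=270°, θ1=90°)
3. rotate(1, 90) → joint angles (θ0=270°, θ1=180°)
no other 3-command option fits: unique.

rotate(1, 90), rotate(1, 90), rotate(1, 90)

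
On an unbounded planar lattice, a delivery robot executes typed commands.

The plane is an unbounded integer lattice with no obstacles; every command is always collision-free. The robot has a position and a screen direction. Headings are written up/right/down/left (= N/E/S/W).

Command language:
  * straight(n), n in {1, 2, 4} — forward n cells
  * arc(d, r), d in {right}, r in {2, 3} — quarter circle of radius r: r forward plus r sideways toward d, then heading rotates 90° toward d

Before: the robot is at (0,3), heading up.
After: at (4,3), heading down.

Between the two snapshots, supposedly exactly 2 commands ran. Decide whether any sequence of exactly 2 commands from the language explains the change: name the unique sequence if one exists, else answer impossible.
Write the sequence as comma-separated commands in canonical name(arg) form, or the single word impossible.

arc(right, 2), arc(right, 2)

key: position moved to (4,3) AND the heading swung to S — translation plus rotation needed
initial: at (0,3), heading up
[1] after arc(right, 2): at (2,5), heading right
[2] after arc(right, 2): at (4,3), heading down
uniquely the one of 25 2-step routes that fits.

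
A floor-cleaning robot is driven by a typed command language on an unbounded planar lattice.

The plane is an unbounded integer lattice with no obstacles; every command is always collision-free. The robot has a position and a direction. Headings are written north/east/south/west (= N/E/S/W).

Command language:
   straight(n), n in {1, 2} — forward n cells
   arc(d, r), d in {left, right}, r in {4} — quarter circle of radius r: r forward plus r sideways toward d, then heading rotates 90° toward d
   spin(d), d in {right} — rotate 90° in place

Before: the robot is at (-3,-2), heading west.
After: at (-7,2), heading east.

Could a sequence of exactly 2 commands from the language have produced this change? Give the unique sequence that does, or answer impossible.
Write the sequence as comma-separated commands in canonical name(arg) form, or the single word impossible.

key: position moved to (-7,2) AND the heading swung to E — translation plus rotation needed
t0: at (-3,-2), heading west
step 1 (arc(right, 4)): at (-7,2), heading north
step 2 (spin(right)): at (-7,2), heading east
all 25 alternatives checked — unique.

arc(right, 4), spin(right)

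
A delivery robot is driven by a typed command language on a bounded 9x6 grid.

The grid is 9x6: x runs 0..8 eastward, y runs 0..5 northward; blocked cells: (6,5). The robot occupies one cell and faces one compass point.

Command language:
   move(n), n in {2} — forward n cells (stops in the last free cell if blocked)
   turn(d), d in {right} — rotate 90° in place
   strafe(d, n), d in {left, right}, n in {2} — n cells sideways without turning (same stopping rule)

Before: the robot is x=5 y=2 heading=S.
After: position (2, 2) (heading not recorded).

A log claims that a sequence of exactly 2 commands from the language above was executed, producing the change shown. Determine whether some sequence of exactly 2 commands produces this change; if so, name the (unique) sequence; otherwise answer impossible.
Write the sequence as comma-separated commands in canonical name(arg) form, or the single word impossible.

all 16 sequences checked — none match.

impossible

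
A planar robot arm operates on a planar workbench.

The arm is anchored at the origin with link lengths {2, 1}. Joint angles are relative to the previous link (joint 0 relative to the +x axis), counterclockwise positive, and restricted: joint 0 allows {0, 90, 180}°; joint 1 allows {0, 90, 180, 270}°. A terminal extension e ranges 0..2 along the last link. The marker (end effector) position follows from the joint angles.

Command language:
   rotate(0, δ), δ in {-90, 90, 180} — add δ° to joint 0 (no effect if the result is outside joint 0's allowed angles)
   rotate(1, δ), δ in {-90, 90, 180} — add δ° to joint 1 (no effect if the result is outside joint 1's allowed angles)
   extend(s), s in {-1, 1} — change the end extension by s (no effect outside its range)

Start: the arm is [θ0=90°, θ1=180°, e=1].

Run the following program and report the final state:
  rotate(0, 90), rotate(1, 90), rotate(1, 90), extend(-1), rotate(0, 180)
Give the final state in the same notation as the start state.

initial: [θ0=90°, θ1=180°, e=1]
[1] after rotate(0, 90): [θ0=180°, θ1=180°, e=1]
[2] after rotate(1, 90): [θ0=180°, θ1=270°, e=1]
[3] after rotate(1, 90): [θ0=180°, θ1=0°, e=1]
[4] after extend(-1): [θ0=180°, θ1=0°, e=0]
[5] after rotate(0, 180): [θ0=0°, θ1=0°, e=0]

[θ0=0°, θ1=0°, e=0]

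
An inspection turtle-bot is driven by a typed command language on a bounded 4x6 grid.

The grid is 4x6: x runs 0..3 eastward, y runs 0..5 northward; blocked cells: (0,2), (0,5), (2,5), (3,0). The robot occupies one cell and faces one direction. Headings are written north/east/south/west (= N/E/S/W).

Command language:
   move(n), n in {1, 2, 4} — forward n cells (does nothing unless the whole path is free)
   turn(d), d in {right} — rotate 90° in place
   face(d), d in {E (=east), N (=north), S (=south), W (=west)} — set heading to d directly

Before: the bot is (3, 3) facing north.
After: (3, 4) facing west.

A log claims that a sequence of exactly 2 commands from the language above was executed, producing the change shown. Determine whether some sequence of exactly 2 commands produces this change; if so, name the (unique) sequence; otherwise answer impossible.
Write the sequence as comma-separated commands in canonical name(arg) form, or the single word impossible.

move(1), face(W)

key: order matters: swapping move(1) and face(W) lands elsewhere
begin: (3, 3) facing north
step 1 (move(1)): (3, 4) facing north
step 2 (face(W)): (3, 4) facing west
all 64 alternatives checked — unique.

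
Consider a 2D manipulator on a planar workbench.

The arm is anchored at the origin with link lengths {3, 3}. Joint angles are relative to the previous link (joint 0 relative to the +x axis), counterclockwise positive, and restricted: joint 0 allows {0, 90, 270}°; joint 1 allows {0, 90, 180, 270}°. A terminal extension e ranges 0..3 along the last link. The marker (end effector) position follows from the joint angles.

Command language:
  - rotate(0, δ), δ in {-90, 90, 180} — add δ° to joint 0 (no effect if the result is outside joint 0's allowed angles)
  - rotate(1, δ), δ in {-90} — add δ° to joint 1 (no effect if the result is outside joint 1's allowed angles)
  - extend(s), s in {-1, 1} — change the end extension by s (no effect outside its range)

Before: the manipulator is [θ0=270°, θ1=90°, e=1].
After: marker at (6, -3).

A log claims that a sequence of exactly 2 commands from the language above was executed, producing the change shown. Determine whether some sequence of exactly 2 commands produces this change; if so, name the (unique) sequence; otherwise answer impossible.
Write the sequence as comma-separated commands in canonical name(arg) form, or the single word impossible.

start: [θ0=270°, θ1=90°, e=1]
t=1 extend(1) ⇒ [θ0=270°, θ1=90°, e=2]
t=2 extend(1) ⇒ [θ0=270°, θ1=90°, e=3]
no rival 2-sequence matches.

extend(1), extend(1)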